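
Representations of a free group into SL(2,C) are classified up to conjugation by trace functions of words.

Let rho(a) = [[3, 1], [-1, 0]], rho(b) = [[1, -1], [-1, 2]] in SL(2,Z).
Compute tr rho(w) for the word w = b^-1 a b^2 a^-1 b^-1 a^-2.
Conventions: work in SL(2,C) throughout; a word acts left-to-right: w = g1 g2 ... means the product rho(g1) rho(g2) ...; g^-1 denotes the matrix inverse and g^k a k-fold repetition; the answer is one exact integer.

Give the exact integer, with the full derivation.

-65

rho(b^-1) = [[2, 1], [1, 1]]
... * rho(a) = [[3, 1], [-1, 0]]  ->  [[5, 2], [2, 1]]
... * rho(b) = [[1, -1], [-1, 2]]  ->  [[3, -1], [1, 0]]
... * rho(b) = [[1, -1], [-1, 2]]  ->  [[4, -5], [1, -1]]
... * rho(a^-1) = [[0, -1], [1, 3]]  ->  [[-5, -19], [-1, -4]]
... * rho(b^-1) = [[2, 1], [1, 1]]  ->  [[-29, -24], [-6, -5]]
... * rho(a^-1) = [[0, -1], [1, 3]]  ->  [[-24, -43], [-5, -9]]
... * rho(a^-1) = [[0, -1], [1, 3]]  ->  [[-43, -105], [-9, -22]]
tr = -43 + -22 = -65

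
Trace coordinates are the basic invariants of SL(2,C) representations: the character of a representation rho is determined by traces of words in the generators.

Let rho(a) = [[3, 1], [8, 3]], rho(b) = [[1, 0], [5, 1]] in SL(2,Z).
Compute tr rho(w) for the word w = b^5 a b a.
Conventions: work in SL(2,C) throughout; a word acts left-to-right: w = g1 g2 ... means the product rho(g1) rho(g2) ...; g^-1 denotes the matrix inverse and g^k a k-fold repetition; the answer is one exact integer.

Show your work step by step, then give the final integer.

rho(b) = [[1, 0], [5, 1]]
... * rho(b) = [[1, 0], [5, 1]]  ->  [[1, 0], [10, 1]]
... * rho(b) = [[1, 0], [5, 1]]  ->  [[1, 0], [15, 1]]
... * rho(b) = [[1, 0], [5, 1]]  ->  [[1, 0], [20, 1]]
... * rho(b) = [[1, 0], [5, 1]]  ->  [[1, 0], [25, 1]]
... * rho(a) = [[3, 1], [8, 3]]  ->  [[3, 1], [83, 28]]
... * rho(b) = [[1, 0], [5, 1]]  ->  [[8, 1], [223, 28]]
... * rho(a) = [[3, 1], [8, 3]]  ->  [[32, 11], [893, 307]]
tr = 32 + 307 = 339

339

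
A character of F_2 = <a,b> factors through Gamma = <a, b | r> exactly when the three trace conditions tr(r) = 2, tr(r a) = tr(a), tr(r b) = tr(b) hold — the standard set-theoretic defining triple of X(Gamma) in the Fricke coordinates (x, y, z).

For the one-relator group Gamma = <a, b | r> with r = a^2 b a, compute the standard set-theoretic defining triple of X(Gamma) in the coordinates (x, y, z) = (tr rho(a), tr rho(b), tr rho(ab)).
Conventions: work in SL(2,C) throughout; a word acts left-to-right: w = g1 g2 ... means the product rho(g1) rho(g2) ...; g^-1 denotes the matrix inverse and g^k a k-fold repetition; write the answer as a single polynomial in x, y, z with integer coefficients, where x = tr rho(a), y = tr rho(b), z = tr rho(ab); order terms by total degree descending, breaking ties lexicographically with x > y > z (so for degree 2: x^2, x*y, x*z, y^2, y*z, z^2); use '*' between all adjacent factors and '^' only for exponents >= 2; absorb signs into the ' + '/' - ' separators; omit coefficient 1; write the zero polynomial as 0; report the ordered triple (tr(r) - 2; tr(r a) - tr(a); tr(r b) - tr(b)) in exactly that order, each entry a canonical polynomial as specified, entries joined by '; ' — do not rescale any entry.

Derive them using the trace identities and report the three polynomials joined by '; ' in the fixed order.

tr(b a^2) = tr(a) tr(b a) - tr(b) = x*z - y
tr(a^2 b a) = tr(a) tr(b a^2) - tr(b a) = x^2*z - x*y - z
and tr(a^2 b a^2) = tr(a) tr(a b a^2) - tr(a b a)  (reduce the a square) = x^3*z - x^2*y - 2*x*z + y
and tr(b a b a) = tr(b a) tr(b a) - tr(1)   [split at repeated b] = z^2 - 2
tr(b a b) = tr(b) tr(a b) - tr(a) = y*z - x
tr(a^2 b a b) = tr(a) tr(b a b a) - tr(b a b) = x*z^2 - y*z - x
assemble the triple (tr(r) - 2; tr(r a) - x; tr(r b) - y)

x^2*z - x*y - z - 2; x^3*z - x^2*y - 2*x*z - x + y; x*z^2 - y*z - x - y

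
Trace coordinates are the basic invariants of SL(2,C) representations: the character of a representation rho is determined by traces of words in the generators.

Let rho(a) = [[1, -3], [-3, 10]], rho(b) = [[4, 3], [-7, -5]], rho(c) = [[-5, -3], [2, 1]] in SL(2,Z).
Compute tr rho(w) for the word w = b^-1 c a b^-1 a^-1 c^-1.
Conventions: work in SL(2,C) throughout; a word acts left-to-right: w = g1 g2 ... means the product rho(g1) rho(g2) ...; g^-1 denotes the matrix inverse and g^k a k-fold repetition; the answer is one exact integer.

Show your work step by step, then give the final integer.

-10450

rho(b^-1) = [[-5, -3], [7, 4]]
... * rho(c) = [[-5, -3], [2, 1]]  ->  [[19, 12], [-27, -17]]
... * rho(a) = [[1, -3], [-3, 10]]  ->  [[-17, 63], [24, -89]]
... * rho(b^-1) = [[-5, -3], [7, 4]]  ->  [[526, 303], [-743, -428]]
... * rho(a^-1) = [[10, 3], [3, 1]]  ->  [[6169, 1881], [-8714, -2657]]
... * rho(c^-1) = [[1, 3], [-2, -5]]  ->  [[2407, 9102], [-3400, -12857]]
tr = 2407 + -12857 = -10450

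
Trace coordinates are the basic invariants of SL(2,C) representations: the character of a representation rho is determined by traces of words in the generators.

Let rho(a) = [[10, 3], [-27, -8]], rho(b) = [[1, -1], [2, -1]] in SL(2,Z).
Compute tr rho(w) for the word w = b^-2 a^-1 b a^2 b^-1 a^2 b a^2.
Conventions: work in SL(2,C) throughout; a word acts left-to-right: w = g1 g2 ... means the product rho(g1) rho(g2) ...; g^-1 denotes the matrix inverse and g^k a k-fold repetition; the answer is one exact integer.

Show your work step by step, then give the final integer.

rho(b^-1) = [[-1, 1], [-2, 1]]
... * rho(b^-1) = [[-1, 1], [-2, 1]]  ->  [[-1, 0], [0, -1]]
... * rho(a^-1) = [[-8, -3], [27, 10]]  ->  [[8, 3], [-27, -10]]
... * rho(b) = [[1, -1], [2, -1]]  ->  [[14, -11], [-47, 37]]
... * rho(a) = [[10, 3], [-27, -8]]  ->  [[437, 130], [-1469, -437]]
... * rho(a) = [[10, 3], [-27, -8]]  ->  [[860, 271], [-2891, -911]]
... * rho(b^-1) = [[-1, 1], [-2, 1]]  ->  [[-1402, 1131], [4713, -3802]]
... * rho(a) = [[10, 3], [-27, -8]]  ->  [[-44557, -13254], [149784, 44555]]
... * rho(a) = [[10, 3], [-27, -8]]  ->  [[-87712, -27639], [294855, 92912]]
... * rho(b) = [[1, -1], [2, -1]]  ->  [[-142990, 115351], [480679, -387767]]
... * rho(a) = [[10, 3], [-27, -8]]  ->  [[-4544377, -1351778], [15276499, 4544173]]
... * rho(a) = [[10, 3], [-27, -8]]  ->  [[-8945764, -2818907], [30072319, 9476113]]
tr = -8945764 + 9476113 = 530349

530349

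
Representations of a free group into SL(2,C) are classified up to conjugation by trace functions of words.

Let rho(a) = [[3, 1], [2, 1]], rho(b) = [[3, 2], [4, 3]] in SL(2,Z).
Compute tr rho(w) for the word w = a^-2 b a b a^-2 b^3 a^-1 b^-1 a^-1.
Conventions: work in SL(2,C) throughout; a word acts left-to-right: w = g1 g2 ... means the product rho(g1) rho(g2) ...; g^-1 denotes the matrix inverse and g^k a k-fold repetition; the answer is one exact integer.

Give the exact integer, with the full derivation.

2572660

rho(a^-1) = [[1, -1], [-2, 3]]
... * rho(a^-1) = [[1, -1], [-2, 3]]  ->  [[3, -4], [-8, 11]]
... * rho(b) = [[3, 2], [4, 3]]  ->  [[-7, -6], [20, 17]]
... * rho(a) = [[3, 1], [2, 1]]  ->  [[-33, -13], [94, 37]]
... * rho(b) = [[3, 2], [4, 3]]  ->  [[-151, -105], [430, 299]]
... * rho(a^-1) = [[1, -1], [-2, 3]]  ->  [[59, -164], [-168, 467]]
... * rho(a^-1) = [[1, -1], [-2, 3]]  ->  [[387, -551], [-1102, 1569]]
... * rho(b) = [[3, 2], [4, 3]]  ->  [[-1043, -879], [2970, 2503]]
... * rho(b) = [[3, 2], [4, 3]]  ->  [[-6645, -4723], [18922, 13449]]
... * rho(b) = [[3, 2], [4, 3]]  ->  [[-38827, -27459], [110562, 78191]]
... * rho(a^-1) = [[1, -1], [-2, 3]]  ->  [[16091, -43550], [-45820, 124011]]
... * rho(b^-1) = [[3, -2], [-4, 3]]  ->  [[222473, -162832], [-633504, 463673]]
... * rho(a^-1) = [[1, -1], [-2, 3]]  ->  [[548137, -710969], [-1560850, 2024523]]
tr = 548137 + 2024523 = 2572660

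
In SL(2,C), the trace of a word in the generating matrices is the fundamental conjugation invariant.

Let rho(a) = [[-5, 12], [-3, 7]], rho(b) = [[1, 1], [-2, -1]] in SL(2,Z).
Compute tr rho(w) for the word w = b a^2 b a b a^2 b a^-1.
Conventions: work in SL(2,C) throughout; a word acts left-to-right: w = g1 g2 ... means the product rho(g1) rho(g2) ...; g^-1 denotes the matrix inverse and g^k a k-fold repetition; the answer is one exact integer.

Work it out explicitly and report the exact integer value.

-9253762

rho(b) = [[1, 1], [-2, -1]]
... * rho(a) = [[-5, 12], [-3, 7]]  ->  [[-8, 19], [13, -31]]
... * rho(a) = [[-5, 12], [-3, 7]]  ->  [[-17, 37], [28, -61]]
... * rho(b) = [[1, 1], [-2, -1]]  ->  [[-91, -54], [150, 89]]
... * rho(a) = [[-5, 12], [-3, 7]]  ->  [[617, -1470], [-1017, 2423]]
... * rho(b) = [[1, 1], [-2, -1]]  ->  [[3557, 2087], [-5863, -3440]]
... * rho(a) = [[-5, 12], [-3, 7]]  ->  [[-24046, 57293], [39635, -94436]]
... * rho(a) = [[-5, 12], [-3, 7]]  ->  [[-51649, 112499], [85133, -185432]]
... * rho(b) = [[1, 1], [-2, -1]]  ->  [[-276647, -164148], [455997, 270565]]
... * rho(a^-1) = [[7, -12], [3, -5]]  ->  [[-2428973, 4140504], [4003674, -6824789]]
tr = -2428973 + -6824789 = -9253762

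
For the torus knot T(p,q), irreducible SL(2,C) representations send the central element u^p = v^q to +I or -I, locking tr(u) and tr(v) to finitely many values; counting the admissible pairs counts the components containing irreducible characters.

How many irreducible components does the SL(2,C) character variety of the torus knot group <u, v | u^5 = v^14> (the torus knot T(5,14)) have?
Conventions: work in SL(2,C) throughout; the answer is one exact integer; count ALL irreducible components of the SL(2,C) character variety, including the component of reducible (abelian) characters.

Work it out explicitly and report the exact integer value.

For T(5,14): irreducibility forces the central element u^5 = v^14 to one of +I, -I.
So on each irreducible component the traces are pinned: tr(u) = 2*cos(pi*alpha/5) with 1 <= alpha <= 4, tr(v) = 2*cos(pi*beta/14) with 1 <= beta <= 13.
u^5 = (-1)^alpha I and v^14 = (-1)^beta I must agree, so alpha and beta have equal parity.
Counting: 2 odd alphas x 7 odd betas + 2 even alphas x 6 even betas = 14 + 12 = 26.
That is 26 components of irreducible characters, and with the reducible (abelian) component the total is 27.

27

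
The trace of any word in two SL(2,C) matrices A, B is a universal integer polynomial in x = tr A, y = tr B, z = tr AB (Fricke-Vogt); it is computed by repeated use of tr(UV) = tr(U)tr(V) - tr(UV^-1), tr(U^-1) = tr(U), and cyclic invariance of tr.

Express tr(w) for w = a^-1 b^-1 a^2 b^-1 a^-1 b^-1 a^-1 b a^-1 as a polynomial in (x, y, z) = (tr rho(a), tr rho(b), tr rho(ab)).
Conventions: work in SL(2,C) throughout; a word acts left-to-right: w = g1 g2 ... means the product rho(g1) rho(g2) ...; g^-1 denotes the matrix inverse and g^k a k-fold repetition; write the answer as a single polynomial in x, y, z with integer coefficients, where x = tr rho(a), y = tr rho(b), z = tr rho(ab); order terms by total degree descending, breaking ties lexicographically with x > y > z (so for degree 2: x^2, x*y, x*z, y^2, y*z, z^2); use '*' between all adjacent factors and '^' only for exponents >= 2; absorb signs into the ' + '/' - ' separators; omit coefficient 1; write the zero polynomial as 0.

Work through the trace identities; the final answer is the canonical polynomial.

use: trace(a^-1) = trace(a) = x
apply: trace(a^-1 b) = trace(b) * trace(a) - trace(b a)  (eliminate a^-1) = x*y - z
trace(a^-1 b^-1) = trace(a^-1) * trace(b) - trace(a^-1 b)  (eliminate b^-1) = z
trace(a^-1 b^-1 a^-1) = trace(a^-1 b^-1) * trace(a) - trace(a^-1 b^-1 a)  (eliminate a^-1) = x*z - y
use: trace(a^2) = trace(a) * trace(a) - trace(1)  (reduce the a square) = x^2 - 2
apply: trace(b a^2 b) = trace(b) * trace(a^2 b) - trace(a^2)  (reduce the b square) = x*y*z - x^2 - y^2 + 2
apply: trace(b a b a) = trace(a b) * trace(a b) - trace(1)  (split on a) = z^2 - 2
use: trace(b a b) = trace(b) * trace(a b) - trace(a)  (reduce the b square) = y*z - x
trace(b a^2 b a) = trace(a) * trace(b a b a) - trace(b a b)  (reduce the a square) = x*z^2 - y*z - x
trace(a^-1 b a^2 b) = trace(b a^2 b) * trace(a) - trace(b a^2 b a)  (eliminate a^-1) = x^2*y*z - x^3 - x*y^2 - x*z^2 + y*z + 3*x
apply: trace(b a^2 b^-1 a^-1) = trace(a^-1 b a^2) * trace(b) - trace(a^-1 b a^2 b)  (eliminate b^-1) = -x^2*y*z + x^3 + x*y^2 + x*z^2 - 3*x
trace(b a b^2 a) = trace(b) * trace(a b a b) - trace(a b a)  (reduce the b square) = y*z^2 - x*z - y
trace(b^2 a b^2 a) = trace(b) * trace(a b^2 a b) - trace(a b^2 a)  (reduce the b square) = y^2*z^2 - 2*x*y*z + x^2 - 2
trace(a b^3) = trace(b) * trace(a b^2) - trace(a b)  (reduce the b square) = y^2*z - x*y - z
use: trace(b^2 a b^2) = trace(b) * trace(a b^3) - trace(a b^2)  (reduce the b square) = y^3*z - x*y^2 - 2*y*z + x
trace(b a b^2 a^2 b) = trace(a) * trace(b^2 a b^2 a) - trace(b^2 a b^2)  (reduce the a square) = x*y^2*z^2 - 2*x^2*y*z - y^3*z + x^3 + x*y^2 + 2*y*z - 3*x
apply: trace(a b a b a b) = trace(b a) * trace(b a b a) - trace(b^-1 a^-1)  (split on b) = z^3 - 3*z
trace(b a b a b^2 a) = trace(b) * trace(a b a b a b) - trace(a b a b a)  (reduce the b square) = y*z^3 - x*z^2 - 2*y*z + x
use: trace(b a b a b^2) = trace(b) * trace(a b a b^2) - trace(a b a b)  (reduce the b square) = y^2*z^2 - x*y*z - y^2 - z^2 + 2
trace(b a b^2 a^2 b a) = trace(a) * trace(b a b a b^2 a) - trace(b a b a b^2)  (reduce the a square) = x*y*z^3 - x^2*z^2 - y^2*z^2 - x*y*z + x^2 + y^2 + z^2 - 2
use: trace(a^-1 b a b^2 a^2 b) = trace(b a b^2 a^2 b) * trace(a) - trace(b a b^2 a^2 b a)  (eliminate a^-1) = x^2*y^2*z^2 - 2*x^3*y*z - x*y^3*z - x*y*z^3 + x^4 + x^2*y^2 + x^2*z^2 + y^2*z^2 + 3*x*y*z - 4*x^2 - y^2 - z^2 + 2
trace(a b^2 a^2 b^-1 a^-1 b) = trace(a^-1 b a b^2 a^2) * trace(b) - trace(a^-1 b a b^2 a^2 b)  (eliminate b^-1) = -x^2*y^2*z^2 + 2*x^3*y*z + x*y^3*z + x*y*z^3 - x^4 - x^2*y^2 - x^2*z^2 - 4*x*y*z + 4*x^2 + z^2 - 2
trace(b^2 a^2 b^-1 a^-1 b^-1 a) = trace(a b^2 a^2 b^-1 a^-1) * trace(b) - trace(a b^2 a^2 b^-1 a^-1 b)  (eliminate b^-1) = x^2*y^2*z^2 - 2*x^3*y*z - x*y^3*z - x*y*z^3 + x^4 + x^2*y^2 + x^2*z^2 + 5*x*y*z - 4*x^2 - y^2 - z^2 + 2
apply: trace(b a^2 b^-1 a^-1 b^-1 a^-1 b) = trace(b^2 a^2 b^-1 a^-1 b^-1) * trace(a) - trace(b^2 a^2 b^-1 a^-1 b^-1 a)  (eliminate a^-1) = -x^2*y^2*z^2 + x^3*y*z + x*y^3*z + x*y*z^3 - 5*x*y*z + x^2 + y^2 + z^2 - 2
apply: trace(b^-1 a b a b a) = trace(a b a b a) * trace(b) - trace(a b a b a b)  (eliminate b^-1) = x*y*z^2 - y^2*z - z^3 - x*y + 3*z
trace(a b a^2) = trace(a) * trace(b a^2) - trace(b a)  (reduce the a square) = x^2*z - x*y - z
use: trace(b a b a^2 b) = trace(b) * trace(a b a^2 b) - trace(a b a^2)  (reduce the b square) = x*y*z^2 - x^2*z - y^2*z + z
use: trace(a b a b a^2 b) = trace(a) * trace(b a b a b a) - trace(b a b a b)  (reduce the a square) = x*z^3 - y*z^2 - 2*x*z + y
apply: trace(a b a b a^2) = trace(a) * trace(b a b a^2) - trace(b a b a)  (reduce the a square) = x^2*z^2 - x*y*z - x^2 - z^2 + 2
use: trace(b a b a b a^2 b) = trace(b) * trace(a b a b a^2 b) - trace(a b a b a^2)  (reduce the b square) = x*y*z^3 - x^2*z^2 - y^2*z^2 - x*y*z + x^2 + y^2 + z^2 - 2
trace(b a b a b a b a) = trace(b a) * trace(b a b a b a) - trace(b^-1 a^-1 b^-1 a^-1)  (split on b) = z^4 - 4*z^2 + 2
apply: trace(b a b a b a^2 b a) = trace(a) * trace(b a b a b a b a) - trace(b a b a b a b)  (reduce the a square) = x*z^4 - y*z^3 - 3*x*z^2 + 2*y*z + x
trace(a b a b a^2 b a^-1 b) = trace(b a b a b a^2 b) * trace(a) - trace(b a b a b a^2 b a)  (eliminate a^-1) = x^2*y*z^3 - x^3*z^2 - x*y^2*z^2 - x*z^4 - x^2*y*z + y*z^3 + x^3 + x*y^2 + 4*x*z^2 - 2*y*z - 3*x
trace(a^-1 b^-1 a b a b a^2 b) = trace(a b a b a^2 b a^-1) * trace(b) - trace(a b a b a^2 b a^-1 b)  (eliminate b^-1) = -x^2*y*z^3 + x^3*z^2 + 2*x*y^2*z^2 + x*z^4 - y^3*z - y*z^3 - x^3 - x*y^2 - 4*x*z^2 + 3*y*z + 3*x
trace(b a b a^2 b^-1 a^-1 b^-1 a) = trace(a^-1 b^-1 a b a b a^2) * trace(b) - trace(a^-1 b^-1 a b a b a^2 b)  (eliminate b^-1) = x^2*y*z^3 - x^3*z^2 - x*y^2*z^2 - x*z^4 + x^3 + 4*x*z^2 - 3*x
trace(b a^2 b^-1 a^-1 b^-1 a^-1 b a) = trace(b a b a^2 b^-1 a^-1 b^-1) * trace(a) - trace(b a b a^2 b^-1 a^-1 b^-1 a)  (eliminate a^-1) = -x^2*y*z^3 + x^3*z^2 + x*y^2*z^2 + x*z^4 - 4*x*z^2 + x
trace(b a^2 b^-1 a^-1 b^-1 a^-1 b a^-1) = trace(b a^2 b^-1 a^-1 b^-1 a^-1 b) * trace(a) - trace(b a^2 b^-1 a^-1 b^-1 a^-1 b a)  (eliminate a^-1) = -x^3*y^2*z^2 + x^4*y*z + x^2*y^3*z + 2*x^2*y*z^3 - x^3*z^2 - x*y^2*z^2 - x*z^4 - 5*x^2*y*z + x^3 + x*y^2 + 5*x*z^2 - 3*x
trace(a^2 b^-1 a^-1 b^-1 a^-1 b a^-2 b) = trace(b a^2 b^-1 a^-1 b^-1 a^-1 b a^-1) * trace(a) - trace(b a^2 b^-1 a^-1 b^-1 a^-1 b)  (eliminate a^-1) = -x^4*y^2*z^2 + x^5*y*z + x^3*y^3*z + 2*x^3*y*z^3 - x^4*z^2 - x^2*z^4 - 6*x^3*y*z - x*y^3*z - x*y*z^3 + x^4 + x^2*y^2 + 5*x^2*z^2 + 5*x*y*z - 4*x^2 - y^2 - z^2 + 2
apply: trace(a^-1 b^-1 a^2 b^-1 a^-1 b^-1 a^-1 b a^-1) = trace(a^2 b^-1 a^-1 b^-1 a^-1 b a^-2) * trace(b) - trace(a^2 b^-1 a^-1 b^-1 a^-1 b a^-2 b)  (eliminate b^-1) = x^4*y^2*z^2 - x^5*y*z - x^3*y^3*z - 2*x^3*y*z^3 + x^4*z^2 + x^2*z^4 + 6*x^3*y*z + x*y^3*z + x*y*z^3 - x^4 - x^2*y^2 - 5*x^2*z^2 - 4*x*y*z + 4*x^2 + z^2 - 2

x^4*y^2*z^2 - x^5*y*z - x^3*y^3*z - 2*x^3*y*z^3 + x^4*z^2 + x^2*z^4 + 6*x^3*y*z + x*y^3*z + x*y*z^3 - x^4 - x^2*y^2 - 5*x^2*z^2 - 4*x*y*z + 4*x^2 + z^2 - 2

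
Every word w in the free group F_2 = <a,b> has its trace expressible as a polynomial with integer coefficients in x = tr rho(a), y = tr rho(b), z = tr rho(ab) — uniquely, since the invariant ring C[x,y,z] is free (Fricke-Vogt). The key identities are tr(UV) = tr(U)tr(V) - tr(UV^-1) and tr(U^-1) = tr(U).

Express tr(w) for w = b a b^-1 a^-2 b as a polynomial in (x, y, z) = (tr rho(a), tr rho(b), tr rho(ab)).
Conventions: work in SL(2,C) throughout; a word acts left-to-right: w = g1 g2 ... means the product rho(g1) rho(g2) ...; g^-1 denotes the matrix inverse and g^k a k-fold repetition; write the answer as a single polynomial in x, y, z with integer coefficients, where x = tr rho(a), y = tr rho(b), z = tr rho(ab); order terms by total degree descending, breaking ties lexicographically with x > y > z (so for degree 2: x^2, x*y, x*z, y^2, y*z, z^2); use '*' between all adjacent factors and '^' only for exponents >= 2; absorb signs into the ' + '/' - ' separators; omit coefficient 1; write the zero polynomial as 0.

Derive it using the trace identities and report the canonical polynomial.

-x^2*y^2*z + x^3*y + x*y^3 + x*y*z^2 - 3*x*y - z

trace(b^2) = trace(b) * trace(b) - trace(1) = y^2 - 2
trace(b^2 a) = trace(b) * trace(a b) - trace(a) = y*z - x
trace(a^-1 b^2) = trace(b^2) * trace(a) - trace(b^2 a) = x*y^2 - y*z - x
trace(b^2 a b) = trace(b) * trace(a b^2) - trace(a b) = y^2*z - x*y - z
trace(a b a b) = trace(b a) * trace(b a) - trace(1) = z^2 - 2
trace(a b a) = trace(a) * trace(b a) - trace(b) = x*z - y
trace(b^2 a b a) = trace(b) * trace(a b a b) - trace(a b a) = y*z^2 - x*z - y
trace(a^-1 b^2 a b) = trace(b^2 a b) * trace(a) - trace(b^2 a b a) = x*y^2*z - x^2*y - y*z^2 + y
trace(a^-2 b^2 a b) = trace(a^-1 b^2 a b) * trace(a) - trace(a^-1 b^2 a b a) = x^2*y^2*z - x^3*y - x*y*z^2 - y^2*z + 2*x*y + z
trace(b a b^-1 a^-2 b) = trace(a^-2 b^2 a) * trace(b) - trace(a^-2 b^2 a b) = -x^2*y^2*z + x^3*y + x*y^3 + x*y*z^2 - 3*x*y - z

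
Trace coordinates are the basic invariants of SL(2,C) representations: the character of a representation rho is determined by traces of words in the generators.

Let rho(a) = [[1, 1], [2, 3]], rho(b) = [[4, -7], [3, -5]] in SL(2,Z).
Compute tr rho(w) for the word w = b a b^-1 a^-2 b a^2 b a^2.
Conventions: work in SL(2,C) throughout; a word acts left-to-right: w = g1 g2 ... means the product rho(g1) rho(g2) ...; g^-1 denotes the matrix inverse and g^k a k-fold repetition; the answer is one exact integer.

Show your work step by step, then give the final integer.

rho(b) = [[4, -7], [3, -5]]
... * rho(a) = [[1, 1], [2, 3]]  ->  [[-10, -17], [-7, -12]]
... * rho(b^-1) = [[-5, 7], [-3, 4]]  ->  [[101, -138], [71, -97]]
... * rho(a^-1) = [[3, -1], [-2, 1]]  ->  [[579, -239], [407, -168]]
... * rho(a^-1) = [[3, -1], [-2, 1]]  ->  [[2215, -818], [1557, -575]]
... * rho(b) = [[4, -7], [3, -5]]  ->  [[6406, -11415], [4503, -8024]]
... * rho(a) = [[1, 1], [2, 3]]  ->  [[-16424, -27839], [-11545, -19569]]
... * rho(a) = [[1, 1], [2, 3]]  ->  [[-72102, -99941], [-50683, -70252]]
... * rho(b) = [[4, -7], [3, -5]]  ->  [[-588231, 1004419], [-413488, 706041]]
... * rho(a) = [[1, 1], [2, 3]]  ->  [[1420607, 2425026], [998594, 1704635]]
... * rho(a) = [[1, 1], [2, 3]]  ->  [[6270659, 8695685], [4407864, 6112499]]
tr = 6270659 + 6112499 = 12383158

12383158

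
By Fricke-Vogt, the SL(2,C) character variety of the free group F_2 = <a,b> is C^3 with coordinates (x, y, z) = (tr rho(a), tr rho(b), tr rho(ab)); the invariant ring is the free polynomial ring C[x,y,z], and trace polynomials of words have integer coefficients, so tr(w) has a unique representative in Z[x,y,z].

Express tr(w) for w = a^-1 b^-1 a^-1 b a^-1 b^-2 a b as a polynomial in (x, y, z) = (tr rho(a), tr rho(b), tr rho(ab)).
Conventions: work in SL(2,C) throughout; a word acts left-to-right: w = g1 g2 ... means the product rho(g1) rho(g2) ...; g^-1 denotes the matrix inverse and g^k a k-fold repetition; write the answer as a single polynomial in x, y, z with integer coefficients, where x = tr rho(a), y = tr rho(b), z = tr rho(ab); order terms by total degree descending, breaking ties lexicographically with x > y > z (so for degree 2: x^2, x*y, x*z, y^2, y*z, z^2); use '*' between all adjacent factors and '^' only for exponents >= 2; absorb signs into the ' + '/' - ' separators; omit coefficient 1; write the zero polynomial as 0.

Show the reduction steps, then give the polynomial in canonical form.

-x^2*y^3*z^2 + x^3*y^2*z + 2*x*y^4*z + 2*x*y^2*z^3 - x^2*y^3 - x^2*y*z^2 - y^5 - 2*y^3*z^2 - y*z^4 - 5*x*y^2*z + x^2*y + 5*y^3 + 5*y*z^2 + x*z - 5*y

tr(b^2) = tr(b) * tr(b) - tr(1)   [square of b] = y^2 - 2
reduce: tr(b^2 a) = tr(b) * tr(a b) - tr(a)   [square of b] = y*z - x
reduce: tr(a^-1 b^2) = tr(b^2) * tr(a) - tr(b^2 a)   [inverse elimination on a] = x*y^2 - y*z - x
tr(b a^-2 b) = tr(a^-1 b^2) * tr(a) - tr(a^-1 b^2 a)   [inverse elimination on a] = x^2*y^2 - x*y*z - x^2 - y^2 + 2
tr(b^2 a b) = tr(b) * tr(b a b) - tr(b a)   [square of b] = y^2*z - x*y - z
tr(a b a b) = tr(b a) * tr(b a) - tr(1)   [split at a repeated b] = z^2 - 2
tr(a b a) = tr(a) * tr(b a) - tr(b)   [square of a] = x*z - y
so tr(b^2 a b a) = tr(b) * tr(a b a b) - tr(a b a)   [square of b] = y*z^2 - x*z - y
so tr(b^2 a b a^-1) = tr(b^2 a b) * tr(a) - tr(b^2 a b a)   [inverse elimination on a] = x*y^2*z - x^2*y - y*z^2 + y
reduce: tr(b a b a^-2 b) = tr(b^2 a b a^-1) * tr(a) - tr(b^2 a b)   [inverse elimination on a] = x^2*y^2*z - x^3*y - x*y*z^2 - y^2*z + 2*x*y + z
tr(b a b a b a) = tr(b a) * tr(b a b a) - tr(b^-1 a^-1)   [split at a repeated b] = z^3 - 3*z
so tr(b a b a b a^-1) = tr(b a b a b) * tr(a) - tr(b a b a b a)   [inverse elimination on a] = x*y*z^2 - x^2*z - z^3 - x*y + 3*z
so tr(b a b a^-2 b a) = tr(b a b a b a^-1) * tr(a) - tr(b a b a b)   [inverse elimination on a] = x^2*y*z^2 - x^3*z - x*z^3 - x^2*y - y*z^2 + 4*x*z + y
tr(a b a^-2 b a^-1 b) = tr(b a b a^-2 b) * tr(a) - tr(b a b a^-2 b a)   [inverse elimination on a] = x^3*y^2*z - x^4*y - 2*x^2*y*z^2 + x^3*z - x*y^2*z + x*z^3 + 3*x^2*y + y*z^2 - 3*x*z - y
tr(a^-1 b a^-1 b^-1 a b a^-1) = tr(a b a^-2 b a^-1) * tr(b) - tr(a b a^-2 b a^-1 b)   [inverse elimination on b] = -x^3*y^2*z + x^4*y + x^2*y^3 + 2*x^2*y*z^2 - x^3*z - x*z^3 - 4*x^2*y - y^3 - y*z^2 + 3*x*z + 3*y
tr(a^2 b^2) = tr(a) * tr(b^2 a) - tr(b^2)   [square of a] = x*y*z - x^2 - y^2 + 2
reduce: tr(b a^2 b^2) = tr(b) * tr(a^2 b^2) - tr(a^2 b)   [square of b] = x*y^2*z - x^2*y - y^3 - x*z + 3*y
tr(a b a^2 b) = tr(a) * tr(b a b a) - tr(b a b)   [square of a] = x*z^2 - y*z - x
reduce: tr(a b a^2) = tr(a) * tr(a b a) - tr(a b)   [square of a] = x^2*z - x*y - z
reduce: tr(b a^2 b^2 a) = tr(b) * tr(a b a^2 b) - tr(a b a^2)   [square of b] = x*y*z^2 - x^2*z - y^2*z + z
so tr(b a^-1 b a^2 b) = tr(b a^2 b^2) * tr(a) - tr(b a^2 b^2 a)   [inverse elimination on a] = x^2*y^2*z - x^3*y - x*y^3 - x*y*z^2 + y^2*z + 3*x*y - z
tr(b a^2 b a b) = tr(a) * tr(b a b^2 a) - tr(b a b^2)   [square of a] = x*y*z^2 - x^2*z - y^2*z + z
so tr(b a^2 b a b a) = tr(a) * tr(b a b a b a) - tr(b a b a b)   [square of a] = x*z^3 - y*z^2 - 2*x*z + y
reduce: tr(b a^-1 b a^2 b a) = tr(b a^2 b a b) * tr(a) - tr(b a^2 b a b a)   [inverse elimination on a] = x^2*y*z^2 - x^3*z - x*y^2*z - x*z^3 + y*z^2 + 3*x*z - y
so tr(a b a^-1 b a^-1 b a) = tr(b a^-1 b a^2 b) * tr(a) - tr(b a^-1 b a^2 b a)   [inverse elimination on a] = x^3*y^2*z - x^4*y - x^2*y^3 - 2*x^2*y*z^2 + x^3*z + 2*x*y^2*z + x*z^3 + 3*x^2*y - y*z^2 - 4*x*z + y
tr(b a b a b^2) = tr(b) * tr(a b a b^2) - tr(a b a b)   [square of b] = y^2*z^2 - x*y*z - y^2 - z^2 + 2
reduce: tr(b a b a b^2 a) = tr(b) * tr(a b a b a b) - tr(a b a b a)   [square of b] = y*z^3 - x*z^2 - 2*y*z + x
reduce: tr(b a^-1 b a b a b) = tr(b a b a b^2) * tr(a) - tr(b a b a b^2 a)   [inverse elimination on a] = x*y^2*z^2 - x^2*y*z - y*z^3 - x*y^2 + 2*y*z + x
reduce: tr(b a b a b a b a) = tr(b a b a) * tr(b a b a) - tr(1)   [split at a repeated b] = z^4 - 4*z^2 + 2
tr(b a^-1 b a b a b a) = tr(b a b a b a b) * tr(a) - tr(b a b a b a b a)   [inverse elimination on a] = x*y*z^3 - x^2*z^2 - z^4 - 2*x*y*z + x^2 + 4*z^2 - 2
so tr(a b a^-1 b a^-1 b a b) = tr(b a^-1 b a b a b) * tr(a) - tr(b a^-1 b a b a b a)   [inverse elimination on a] = x^2*y^2*z^2 - x^3*y*z - 2*x*y*z^3 - x^2*y^2 + x^2*z^2 + z^4 + 4*x*y*z - 4*z^2 + 2
so tr(b^-1 a b a^-1 b a^-1 b a) = tr(a b a^-1 b a^-1 b a) * tr(b) - tr(a b a^-1 b a^-1 b a b)   [inverse elimination on b] = x^3*y^3*z - x^4*y^2 - x^2*y^4 - 3*x^2*y^2*z^2 + 2*x^3*y*z + 2*x*y^3*z + 3*x*y*z^3 + 4*x^2*y^2 - x^2*z^2 - y^2*z^2 - z^4 - 8*x*y*z + y^2 + 4*z^2 - 2
reduce: tr(a^-1 b a^-1 b^-1 a b a^-1 b) = tr(b^-1 a b a^-1 b a^-1 b) * tr(a) - tr(b^-1 a b a^-1 b a^-1 b a)   [inverse elimination on a] = -x^3*y^3*z + x^4*y^2 + x^2*y^4 + 3*x^2*y^2*z^2 - 2*x^3*y*z - 2*x*y^3*z - 3*x*y*z^3 - 3*x^2*y^2 + x^2*z^2 + y^2*z^2 + z^4 + 7*x*y*z - x^2 - y^2 - 4*z^2 + 2
tr(b^-1 a b a^-1 b^-1 a^-1 b a^-1) = tr(a^-1 b a^-1 b^-1 a b a^-1) * tr(b) - tr(a^-1 b a^-1 b^-1 a b a^-1 b)   [inverse elimination on b] = -x^2*y^2*z^2 + x^3*y*z + 2*x*y^3*z + 2*x*y*z^3 - x^2*y^2 - x^2*z^2 - y^4 - 2*y^2*z^2 - z^4 - 4*x*y*z + x^2 + 4*y^2 + 4*z^2 - 2
so tr(a^-1 b) = tr(b) * tr(a) - tr(b a)   [inverse elimination on a] = x*y - z
reduce: tr(b^2 a b^-1 a) = tr(a b^2 a) * tr(b) - tr(a b^2 a b)   [inverse elimination on b] = x*y^2*z - x^2*y - y^3 - y*z^2 + x*z + 3*y
tr(b^-1 a^-1 b^2 a) = tr(b^2 a b^-1) * tr(a) - tr(b^2 a b^-1 a)   [inverse elimination on a] = -x*y^2*z + x^2*y + y^3 + y*z^2 - 3*y
tr(b a^-1 b^-1 a^-1 b) = tr(b^-1 a^-1 b^2) * tr(a) - tr(b^-1 a^-1 b^2 a)   [inverse elimination on a] = x*y^2*z - y^3 - y*z^2 - x*z + 3*y
reduce: tr(a^-1 b^-1 a^-1 b a^-1 b^-2 a b) = tr(b^-1 a b a^-1 b^-1 a^-1 b a^-1) * tr(b) - tr(b^-1 a b a^-1 b^-1 a^-1 b a^-1 b)   [inverse elimination on b] = -x^2*y^3*z^2 + x^3*y^2*z + 2*x*y^4*z + 2*x*y^2*z^3 - x^2*y^3 - x^2*y*z^2 - y^5 - 2*y^3*z^2 - y*z^4 - 5*x*y^2*z + x^2*y + 5*y^3 + 5*y*z^2 + x*z - 5*y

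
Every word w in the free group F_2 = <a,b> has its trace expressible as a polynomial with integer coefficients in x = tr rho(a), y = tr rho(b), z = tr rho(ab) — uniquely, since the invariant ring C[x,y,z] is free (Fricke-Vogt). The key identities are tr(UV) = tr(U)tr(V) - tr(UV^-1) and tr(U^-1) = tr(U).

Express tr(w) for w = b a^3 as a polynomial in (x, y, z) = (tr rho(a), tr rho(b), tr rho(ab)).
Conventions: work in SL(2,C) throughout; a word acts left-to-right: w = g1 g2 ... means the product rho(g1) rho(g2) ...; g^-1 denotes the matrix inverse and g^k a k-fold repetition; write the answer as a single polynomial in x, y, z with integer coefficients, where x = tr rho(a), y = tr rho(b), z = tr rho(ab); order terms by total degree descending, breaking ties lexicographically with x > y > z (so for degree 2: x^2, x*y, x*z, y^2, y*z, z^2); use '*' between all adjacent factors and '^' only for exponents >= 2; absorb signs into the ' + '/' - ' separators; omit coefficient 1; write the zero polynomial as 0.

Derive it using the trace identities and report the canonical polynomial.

x^2*z - x*y - z

trace(b a^2) = trace(a) trace(b a) - trace(b)  (reduce the a square) = x*z - y
trace(b a^3) = trace(a) trace(b a^2) - trace(b a)  (reduce the a square) = x^2*z - x*y - z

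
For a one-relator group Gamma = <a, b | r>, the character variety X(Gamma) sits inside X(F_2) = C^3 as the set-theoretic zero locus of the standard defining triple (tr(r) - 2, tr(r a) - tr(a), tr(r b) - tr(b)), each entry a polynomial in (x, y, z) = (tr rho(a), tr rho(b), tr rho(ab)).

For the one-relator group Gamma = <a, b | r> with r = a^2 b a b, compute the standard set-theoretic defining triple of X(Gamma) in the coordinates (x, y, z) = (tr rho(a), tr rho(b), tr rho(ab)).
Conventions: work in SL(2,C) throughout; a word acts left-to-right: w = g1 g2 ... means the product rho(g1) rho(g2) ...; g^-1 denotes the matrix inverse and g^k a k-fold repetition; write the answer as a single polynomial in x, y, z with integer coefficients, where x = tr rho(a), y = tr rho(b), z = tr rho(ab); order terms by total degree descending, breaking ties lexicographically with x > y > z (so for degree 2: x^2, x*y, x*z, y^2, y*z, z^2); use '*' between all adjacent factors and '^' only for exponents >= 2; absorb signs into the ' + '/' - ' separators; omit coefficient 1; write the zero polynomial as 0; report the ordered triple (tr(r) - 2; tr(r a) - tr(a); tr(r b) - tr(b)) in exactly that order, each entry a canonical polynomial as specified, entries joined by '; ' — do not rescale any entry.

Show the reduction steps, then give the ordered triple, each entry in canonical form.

tr(b a b a) = tr(a b) * tr(a b) - tr(1) = z^2 - 2
tr(b a b) = tr(b) * tr(a b) - tr(a) = y*z - x
tr(a^2 b a b) = tr(a) * tr(b a b a) - tr(b a b) = x*z^2 - y*z - x
tr(a^2 b a b a) = tr(a) * tr(a b a b a) - tr(a b a b) = x^2*z^2 - x*y*z - x^2 - z^2 + 2
tr(a b a) = tr(a) * tr(b a) - tr(b) = x*z - y
tr(b a b^2 a) = tr(b) * tr(a b a b) - tr(a b a) = y*z^2 - x*z - y
so tr(b a b^2) = tr(b) * tr(b a b) - tr(b a) = y^2*z - x*y - z
so tr(a^2 b a b^2) = tr(a) * tr(b a b^2 a) - tr(b a b^2) = x*y*z^2 - x^2*z - y^2*z + z
assemble the triple (tr(r) - 2; tr(r a) - x; tr(r b) - y)

x*z^2 - y*z - x - 2; x^2*z^2 - x*y*z - x^2 - z^2 - x + 2; x*y*z^2 - x^2*z - y^2*z - y + z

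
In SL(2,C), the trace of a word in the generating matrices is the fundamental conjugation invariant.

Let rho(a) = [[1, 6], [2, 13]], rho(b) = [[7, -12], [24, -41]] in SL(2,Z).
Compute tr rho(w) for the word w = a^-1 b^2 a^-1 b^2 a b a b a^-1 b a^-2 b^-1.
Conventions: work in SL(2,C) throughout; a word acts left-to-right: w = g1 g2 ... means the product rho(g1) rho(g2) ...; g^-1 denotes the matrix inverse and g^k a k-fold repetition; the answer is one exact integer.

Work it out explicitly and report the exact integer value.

rho(a^-1) = [[13, -6], [-2, 1]]
... * rho(b) = [[7, -12], [24, -41]]  ->  [[-53, 90], [10, -17]]
... * rho(b) = [[7, -12], [24, -41]]  ->  [[1789, -3054], [-338, 577]]
... * rho(a^-1) = [[13, -6], [-2, 1]]  ->  [[29365, -13788], [-5548, 2605]]
... * rho(b) = [[7, -12], [24, -41]]  ->  [[-125357, 212928], [23684, -40229]]
... * rho(b) = [[7, -12], [24, -41]]  ->  [[4232773, -7225764], [-799708, 1365181]]
... * rho(a) = [[1, 6], [2, 13]]  ->  [[-10218755, -68538294], [1930654, 12949105]]
... * rho(b) = [[7, -12], [24, -41]]  ->  [[-1716450341, 2932695114], [324293098, -554081153]]
... * rho(a) = [[1, 6], [2, 13]]  ->  [[4148939887, 27826334436], [-783869208, -5257296401]]
... * rho(b) = [[7, -12], [24, -41]]  ->  [[696874605673, -1190666990520], [-131662198080, 224955582937]]
... * rho(a^-1) = [[13, -6], [-2, 1]]  ->  [[11440703854789, -5371914624558], [-2161519740914, 1014928771417]]
... * rho(b) = [[7, -12], [24, -41]]  ->  [[-48841024005869, 82960053349410], [9227652327610, -15673842737129]]
... * rho(a^-1) = [[13, -6], [-2, 1]]  ->  [[-800853418775117, 376006197384624], [151307165733188, -71039756702789]]
... * rho(a^-1) = [[13, -6], [-2, 1]]  ->  [[-11163106838845769, 5181126710035326], [2109072667937022, -978882751101917]]
... * rho(b^-1) = [[-41, 12], [-24, 7]]  ->  [[333340339351828705, -97689395095901946], [-62978793358971894, 18456692757530845]]
tr = 333340339351828705 + 18456692757530845 = 351797032109359550

351797032109359550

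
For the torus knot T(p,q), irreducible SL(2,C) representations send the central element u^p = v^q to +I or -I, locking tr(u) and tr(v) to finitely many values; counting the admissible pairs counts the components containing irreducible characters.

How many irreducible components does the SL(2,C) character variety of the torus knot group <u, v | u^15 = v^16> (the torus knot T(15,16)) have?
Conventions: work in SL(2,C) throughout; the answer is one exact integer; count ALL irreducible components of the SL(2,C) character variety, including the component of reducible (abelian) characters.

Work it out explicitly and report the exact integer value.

106

In the torus knot group T(15,16), u^15 = v^16 is central, so an irreducible representation sends it to +I or -I (Schur).
This locks tr(u) to 2*cos(pi*alpha/15), alpha in 1..14, and tr(v) to 2*cos(pi*beta/16), beta in 1..15, on each component of irreducible characters.
Consistency of u^15 = (-1)^alpha I with v^16 = (-1)^beta I forces alpha = beta (mod 2).
count pairs: odd alpha (7 choices) x odd beta (8), plus even alpha (7) x even beta (7): 7*8 + 7*7 = 105.
components with irreducible characters: 105; plus the single component of reducible (abelian) characters: total 106.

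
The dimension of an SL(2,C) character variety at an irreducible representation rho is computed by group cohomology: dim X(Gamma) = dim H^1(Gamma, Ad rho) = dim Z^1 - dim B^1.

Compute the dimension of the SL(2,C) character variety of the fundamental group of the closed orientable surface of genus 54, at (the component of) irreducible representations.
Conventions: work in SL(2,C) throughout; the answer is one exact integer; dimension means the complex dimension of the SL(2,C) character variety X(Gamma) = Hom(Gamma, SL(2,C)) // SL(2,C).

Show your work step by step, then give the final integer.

318

pi_1 of the closed genus-54 surface has 108 generators bound by the single product-of-commutators relator.
Before the relator condition, cocycle space has dim 3*108 = 324.
H^2 = coker(d_2) is dual to H^0 = 0 at irreducible rho (Poincare duality), so d_2 is onto: dim Z^1 = 321.
As always at irreducible rho, dim B^1 = 3.
dim X = dim H^1 = 321 - 3 = 318.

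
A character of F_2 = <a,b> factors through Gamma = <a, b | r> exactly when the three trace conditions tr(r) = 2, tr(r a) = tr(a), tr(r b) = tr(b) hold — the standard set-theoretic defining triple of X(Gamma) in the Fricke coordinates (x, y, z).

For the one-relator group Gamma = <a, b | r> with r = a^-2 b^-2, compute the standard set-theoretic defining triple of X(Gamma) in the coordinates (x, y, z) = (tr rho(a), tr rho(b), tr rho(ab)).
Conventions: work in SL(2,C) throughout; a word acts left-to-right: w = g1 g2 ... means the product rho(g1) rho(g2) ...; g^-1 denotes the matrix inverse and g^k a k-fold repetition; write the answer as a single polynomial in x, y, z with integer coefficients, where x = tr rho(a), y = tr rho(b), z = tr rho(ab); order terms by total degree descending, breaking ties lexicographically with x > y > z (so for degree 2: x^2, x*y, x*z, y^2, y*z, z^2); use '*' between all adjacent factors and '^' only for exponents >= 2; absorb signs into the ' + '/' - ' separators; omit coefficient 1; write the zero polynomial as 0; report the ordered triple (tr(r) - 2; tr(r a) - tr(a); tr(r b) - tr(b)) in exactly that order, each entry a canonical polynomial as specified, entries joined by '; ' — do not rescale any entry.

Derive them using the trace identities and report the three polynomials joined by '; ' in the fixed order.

x*y*z - x^2 - y^2; y*z - 2*x; x*z - 2*y

use: trace(b^-1) = trace(b) = y
apply: trace(b^-2) = trace(b^-1) trace(b) - trace(1)  (eliminate b^-1) = y^2 - 2
apply: trace(b^-1 a) = trace(a) trace(b) - trace(a b)  (eliminate b^-1) = x*y - z
apply: trace(b^-2 a) = trace(b^-1 a) trace(b) - trace(b^-1 a b)  (eliminate b^-1) = x*y^2 - y*z - x
apply: trace(b^-2 a^-1) = trace(b^-2) trace(a) - trace(b^-2 a)  (eliminate a^-1) = y*z - x
use: trace(a^-2 b^-2) = trace(b^-2 a^-1) trace(a) - trace(b^-2)  (eliminate a^-1) = x*y*z - x^2 - y^2 + 2
use: trace(a^-2) = trace(a^-1) trace(a) - trace(1) = x^2 - 2
trace(a^-2 b) = trace(a^-1 b) trace(a) - trace(a^-1 b a) = x^2*y - x*z - y
use: trace(a^-2 b^-1) = trace(a^-2) trace(b) - trace(a^-2 b) = x*z - y
assemble the triple (trace(r) - 2; trace(r a) - x; trace(r b) - y)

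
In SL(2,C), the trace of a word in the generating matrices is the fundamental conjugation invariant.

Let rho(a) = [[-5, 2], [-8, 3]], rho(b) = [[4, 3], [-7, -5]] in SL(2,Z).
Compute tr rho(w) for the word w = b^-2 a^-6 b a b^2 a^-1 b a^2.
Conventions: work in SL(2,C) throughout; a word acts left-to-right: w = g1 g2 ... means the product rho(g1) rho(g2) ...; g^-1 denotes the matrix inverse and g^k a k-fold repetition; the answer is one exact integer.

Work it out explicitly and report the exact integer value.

-358327241

rho(b^-1) = [[-5, -3], [7, 4]]
... * rho(b^-1) = [[-5, -3], [7, 4]]  ->  [[4, 3], [-7, -5]]
... * rho(a^-1) = [[3, -2], [8, -5]]  ->  [[36, -23], [-61, 39]]
... * rho(a^-1) = [[3, -2], [8, -5]]  ->  [[-76, 43], [129, -73]]
... * rho(a^-1) = [[3, -2], [8, -5]]  ->  [[116, -63], [-197, 107]]
... * rho(a^-1) = [[3, -2], [8, -5]]  ->  [[-156, 83], [265, -141]]
... * rho(a^-1) = [[3, -2], [8, -5]]  ->  [[196, -103], [-333, 175]]
... * rho(a^-1) = [[3, -2], [8, -5]]  ->  [[-236, 123], [401, -209]]
... * rho(b) = [[4, 3], [-7, -5]]  ->  [[-1805, -1323], [3067, 2248]]
... * rho(a) = [[-5, 2], [-8, 3]]  ->  [[19609, -7579], [-33319, 12878]]
... * rho(b) = [[4, 3], [-7, -5]]  ->  [[131489, 96722], [-223422, -164347]]
... * rho(b) = [[4, 3], [-7, -5]]  ->  [[-151098, -89143], [256741, 151469]]
... * rho(a^-1) = [[3, -2], [8, -5]]  ->  [[-1166438, 747911], [1981975, -1270827]]
... * rho(b) = [[4, 3], [-7, -5]]  ->  [[-9901129, -7238869], [16823689, 12300060]]
... * rho(a) = [[-5, 2], [-8, 3]]  ->  [[107416597, -41518865], [-182518925, 70547558]]
... * rho(a) = [[-5, 2], [-8, 3]]  ->  [[-204932065, 90276599], [348214161, -153395176]]
tr = -204932065 + -153395176 = -358327241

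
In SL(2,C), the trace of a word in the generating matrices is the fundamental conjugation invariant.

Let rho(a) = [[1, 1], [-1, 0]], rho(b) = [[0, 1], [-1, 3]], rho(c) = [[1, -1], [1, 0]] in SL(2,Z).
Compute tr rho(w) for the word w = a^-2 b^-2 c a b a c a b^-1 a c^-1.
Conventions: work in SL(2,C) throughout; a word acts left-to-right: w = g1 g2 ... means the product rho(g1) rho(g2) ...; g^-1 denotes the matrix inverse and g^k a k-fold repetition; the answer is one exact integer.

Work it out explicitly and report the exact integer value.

-923

rho(a^-1) = [[0, -1], [1, 1]]
... * rho(a^-1) = [[0, -1], [1, 1]]  ->  [[-1, -1], [1, 0]]
... * rho(b^-1) = [[3, -1], [1, 0]]  ->  [[-4, 1], [3, -1]]
... * rho(b^-1) = [[3, -1], [1, 0]]  ->  [[-11, 4], [8, -3]]
... * rho(c) = [[1, -1], [1, 0]]  ->  [[-7, 11], [5, -8]]
... * rho(a) = [[1, 1], [-1, 0]]  ->  [[-18, -7], [13, 5]]
... * rho(b) = [[0, 1], [-1, 3]]  ->  [[7, -39], [-5, 28]]
... * rho(a) = [[1, 1], [-1, 0]]  ->  [[46, 7], [-33, -5]]
... * rho(c) = [[1, -1], [1, 0]]  ->  [[53, -46], [-38, 33]]
... * rho(a) = [[1, 1], [-1, 0]]  ->  [[99, 53], [-71, -38]]
... * rho(b^-1) = [[3, -1], [1, 0]]  ->  [[350, -99], [-251, 71]]
... * rho(a) = [[1, 1], [-1, 0]]  ->  [[449, 350], [-322, -251]]
... * rho(c^-1) = [[0, 1], [-1, 1]]  ->  [[-350, 799], [251, -573]]
tr = -350 + -573 = -923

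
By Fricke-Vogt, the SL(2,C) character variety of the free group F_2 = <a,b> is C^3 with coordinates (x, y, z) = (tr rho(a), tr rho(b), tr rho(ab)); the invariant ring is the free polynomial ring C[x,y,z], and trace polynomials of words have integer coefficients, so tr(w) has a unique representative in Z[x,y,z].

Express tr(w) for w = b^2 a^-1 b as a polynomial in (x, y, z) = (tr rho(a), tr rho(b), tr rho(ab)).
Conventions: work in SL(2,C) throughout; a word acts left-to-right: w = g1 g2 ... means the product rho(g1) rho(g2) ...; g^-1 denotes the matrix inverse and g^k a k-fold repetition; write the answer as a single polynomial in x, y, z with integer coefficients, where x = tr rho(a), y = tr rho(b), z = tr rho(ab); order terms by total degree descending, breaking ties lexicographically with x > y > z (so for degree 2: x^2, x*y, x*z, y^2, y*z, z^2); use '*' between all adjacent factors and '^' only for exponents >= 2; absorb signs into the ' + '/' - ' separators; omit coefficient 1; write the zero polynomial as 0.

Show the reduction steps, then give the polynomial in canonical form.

x*y^3 - y^2*z - 2*x*y + z

tr(b^2) = tr(b) * tr(b) - tr(1)  (reduce the b square) = y^2 - 2
apply: tr(b^3) = tr(b) * tr(b^2) - tr(b)  (reduce the b square) = y^3 - 3*y
tr(b a b) = tr(b) * tr(a b) - tr(a)  (reduce the b square) = y*z - x
apply: tr(b^3 a) = tr(b) * tr(b a b) - tr(b a)  (reduce the b square) = y^2*z - x*y - z
tr(b^2 a^-1 b) = tr(b^3) * tr(a) - tr(b^3 a)  (eliminate a^-1) = x*y^3 - y^2*z - 2*x*y + z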